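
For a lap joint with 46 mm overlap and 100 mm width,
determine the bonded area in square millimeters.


Area = 46 * 100 = 4600 mm^2

4600


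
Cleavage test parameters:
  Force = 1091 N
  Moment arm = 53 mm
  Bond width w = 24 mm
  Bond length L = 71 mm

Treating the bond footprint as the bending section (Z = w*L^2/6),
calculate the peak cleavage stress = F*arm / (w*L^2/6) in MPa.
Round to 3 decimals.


M = 1091 * 53 = 57823 N*mm
Z = 24 * 71^2 / 6 = 120984 / 6 mm^3
sigma = M / Z = 6 * 57823 / 120984 = 346938 / 120984
= 2.868 MPa

2.868


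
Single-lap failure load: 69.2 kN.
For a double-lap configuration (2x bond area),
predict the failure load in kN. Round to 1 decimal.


Failure load = 69.2 * 2 = 138.4 kN

138.4


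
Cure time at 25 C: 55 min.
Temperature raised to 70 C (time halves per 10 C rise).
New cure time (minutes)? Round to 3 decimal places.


Acceleration factor = 2^(45/10) = 22.6274
New time = 55 / 22.6274 = 2.431 min

2.431


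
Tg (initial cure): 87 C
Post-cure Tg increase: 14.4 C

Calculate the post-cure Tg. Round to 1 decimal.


Post-cure Tg = 87 + 14.4 = 101.4 C

101.4


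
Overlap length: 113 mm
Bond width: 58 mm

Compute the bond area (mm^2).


Bond area = 113 * 58 = 6554 mm^2

6554


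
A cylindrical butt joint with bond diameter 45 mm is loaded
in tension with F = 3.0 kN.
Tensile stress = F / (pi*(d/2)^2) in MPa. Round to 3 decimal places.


Area = pi * (45/2)^2 = 1590.4313 mm^2
Stress = 3.0*1000 / 1590.4313
= 1.886 MPa

1.886


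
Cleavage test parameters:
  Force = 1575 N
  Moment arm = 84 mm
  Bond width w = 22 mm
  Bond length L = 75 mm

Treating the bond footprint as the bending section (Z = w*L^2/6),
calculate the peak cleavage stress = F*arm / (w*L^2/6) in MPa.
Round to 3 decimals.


M = 1575 * 84 = 132300 N*mm
Z = 22 * 75^2 / 6 = 123750 / 6 mm^3
sigma = M / Z = 6 * 132300 / 123750 = 793800 / 123750
= 6.415 MPa

6.415


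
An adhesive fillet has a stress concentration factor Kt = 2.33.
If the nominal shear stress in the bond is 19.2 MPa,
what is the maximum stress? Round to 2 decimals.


Max stress = 19.2 * 2.33 = 44.74 MPa

44.74


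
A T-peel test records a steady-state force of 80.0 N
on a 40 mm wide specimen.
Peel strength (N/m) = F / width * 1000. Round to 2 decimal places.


Peel strength = 80.0 / 40 * 1000
= 2000.00 N/m

2000.00


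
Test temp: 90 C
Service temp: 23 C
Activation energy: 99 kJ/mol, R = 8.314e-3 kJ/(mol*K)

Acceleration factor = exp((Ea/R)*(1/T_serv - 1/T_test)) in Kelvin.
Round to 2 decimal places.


AF = exp((99/0.008314)*(1/296.15 - 1/363.15))
= 1666.14

1666.14


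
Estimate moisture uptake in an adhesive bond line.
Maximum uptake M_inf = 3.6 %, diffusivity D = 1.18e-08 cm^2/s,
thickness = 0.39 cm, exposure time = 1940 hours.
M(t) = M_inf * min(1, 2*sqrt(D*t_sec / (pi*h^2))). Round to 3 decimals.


Convert time: 1940 h = 6984000 s
ratio = min(1, 2*sqrt(1.18e-08*6984000/(pi*0.39^2)))
= 0.830584
M(t) = 3.6 * 0.830584 = 2.990%

2.990


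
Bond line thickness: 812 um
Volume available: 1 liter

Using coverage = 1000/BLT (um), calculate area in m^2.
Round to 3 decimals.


1 L = 1e6 mm^3, thickness = 812 um = 0.812 mm
Area = 1e6 / 0.812 mm^2 = (1e6 / 0.812) / 1e6 m^2 = 1000 / 812 m^2
= 1.232 m^2

1.232


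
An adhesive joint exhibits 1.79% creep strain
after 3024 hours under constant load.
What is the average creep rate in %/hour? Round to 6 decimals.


Creep rate = strain / time
= 1.79 / 3024
= 0.000592 %/h

0.000592


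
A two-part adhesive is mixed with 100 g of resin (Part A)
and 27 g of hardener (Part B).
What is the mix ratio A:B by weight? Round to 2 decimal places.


Mix ratio = mass_A / mass_B
= 100 / 27
= 3.70

3.70


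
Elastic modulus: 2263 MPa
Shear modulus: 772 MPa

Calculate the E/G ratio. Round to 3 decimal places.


E / G = 2263 / 772 = 2.931

2.931


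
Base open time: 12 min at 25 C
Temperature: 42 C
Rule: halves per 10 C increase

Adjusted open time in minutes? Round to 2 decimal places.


Acceleration = 2^((42-25)/10) = 3.2490
Open time = 12 / 3.2490 = 3.69 min

3.69


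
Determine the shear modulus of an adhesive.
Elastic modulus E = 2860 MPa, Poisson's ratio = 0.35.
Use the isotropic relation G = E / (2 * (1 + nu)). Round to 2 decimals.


G = 2860 / (2*(1+0.35)) = 2860 / 2.70
= 1059.26 MPa

1059.26


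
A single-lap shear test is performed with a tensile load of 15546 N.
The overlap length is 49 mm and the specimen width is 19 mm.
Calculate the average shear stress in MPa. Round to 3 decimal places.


Shear stress = F / (overlap * width)
= 15546 / (49 * 19)
= 15546 / 931
= 16.698 MPa

16.698


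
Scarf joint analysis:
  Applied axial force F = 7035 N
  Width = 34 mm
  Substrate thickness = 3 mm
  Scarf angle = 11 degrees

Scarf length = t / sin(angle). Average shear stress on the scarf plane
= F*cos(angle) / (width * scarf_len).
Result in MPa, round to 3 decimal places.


Scarf length = 3 / sin(11 deg) = 15.7225 mm
cos(11 deg) = 0.981627
Shear = 7035 * 0.981627 / (34 * 15.7225)
= 12.918 MPa

12.918


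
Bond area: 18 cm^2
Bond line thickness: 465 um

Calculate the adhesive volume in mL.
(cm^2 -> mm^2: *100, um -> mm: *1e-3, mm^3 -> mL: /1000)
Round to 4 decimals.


V = 18*100 * 465*1e-3 / 1000
= 0.8370 mL

0.8370


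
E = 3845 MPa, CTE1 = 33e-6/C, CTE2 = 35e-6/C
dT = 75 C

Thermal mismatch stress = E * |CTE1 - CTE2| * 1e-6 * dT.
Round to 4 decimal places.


= 3845 * 2e-6 * 75
= 0.5768 MPa

0.5768


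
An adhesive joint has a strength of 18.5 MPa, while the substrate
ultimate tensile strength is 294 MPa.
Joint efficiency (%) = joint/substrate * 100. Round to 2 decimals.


Efficiency = 18.5 / 294 * 100
= 6.29%

6.29


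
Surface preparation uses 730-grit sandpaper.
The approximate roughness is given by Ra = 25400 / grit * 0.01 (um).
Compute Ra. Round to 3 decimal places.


Ra = 25400 / 730 * 0.01
= 254 / 730
= 0.348 um

0.348


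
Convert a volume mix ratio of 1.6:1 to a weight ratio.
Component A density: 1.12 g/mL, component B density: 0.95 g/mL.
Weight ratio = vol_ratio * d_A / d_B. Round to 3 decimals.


= 1.6 * 1.12 / 0.95 = 1.886

1.886


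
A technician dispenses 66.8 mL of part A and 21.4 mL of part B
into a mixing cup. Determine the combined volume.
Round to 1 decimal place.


Combined volume = 66.8 + 21.4
= 88.2 mL

88.2


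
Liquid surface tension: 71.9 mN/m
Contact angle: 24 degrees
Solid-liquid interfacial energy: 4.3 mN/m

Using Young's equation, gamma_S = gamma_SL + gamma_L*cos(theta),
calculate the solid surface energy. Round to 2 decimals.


gamma_S = 4.3 + 71.9 * cos(24)
= 69.98 mN/m

69.98


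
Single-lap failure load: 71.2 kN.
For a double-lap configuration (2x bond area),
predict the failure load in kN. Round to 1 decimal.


Failure load = 71.2 * 2 = 142.4 kN

142.4


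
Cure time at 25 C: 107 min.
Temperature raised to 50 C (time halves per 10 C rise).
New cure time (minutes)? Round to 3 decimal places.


Acceleration factor = 2^(25/10) = 5.6569
New time = 107 / 5.6569 = 18.915 min

18.915


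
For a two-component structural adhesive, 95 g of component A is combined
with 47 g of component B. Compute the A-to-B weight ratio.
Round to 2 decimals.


Weight ratio A:B = 95 / 47
= 2.02

2.02


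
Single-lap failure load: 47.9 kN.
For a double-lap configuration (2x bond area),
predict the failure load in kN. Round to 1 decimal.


Failure load = 47.9 * 2 = 95.8 kN

95.8


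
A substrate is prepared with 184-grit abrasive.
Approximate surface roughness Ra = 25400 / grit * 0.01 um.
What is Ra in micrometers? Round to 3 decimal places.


Ra = 25400 / 184 * 0.01 = 1.380 um

1.380


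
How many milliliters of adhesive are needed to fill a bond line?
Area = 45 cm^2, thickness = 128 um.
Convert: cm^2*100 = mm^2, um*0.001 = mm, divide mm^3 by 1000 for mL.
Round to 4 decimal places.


= (45 * 100) * (128 * 0.001) / 1000
= 0.5760 mL

0.5760


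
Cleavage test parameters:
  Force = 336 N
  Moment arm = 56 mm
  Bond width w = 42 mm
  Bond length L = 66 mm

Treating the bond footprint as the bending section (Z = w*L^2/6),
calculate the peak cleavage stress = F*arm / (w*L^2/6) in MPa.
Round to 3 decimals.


M = 336 * 56 = 18816 N*mm
Z = 42 * 66^2 / 6 = 182952 / 6 mm^3
sigma = M / Z = 6 * 18816 / 182952 = 112896 / 182952
= 0.617 MPa

0.617


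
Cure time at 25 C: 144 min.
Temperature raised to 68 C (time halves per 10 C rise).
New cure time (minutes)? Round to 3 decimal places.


Acceleration factor = 2^(43/10) = 19.6983
New time = 144 / 19.6983 = 7.310 min

7.310


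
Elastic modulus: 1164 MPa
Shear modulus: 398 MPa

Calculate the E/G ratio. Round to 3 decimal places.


E / G = 1164 / 398 = 2.925

2.925


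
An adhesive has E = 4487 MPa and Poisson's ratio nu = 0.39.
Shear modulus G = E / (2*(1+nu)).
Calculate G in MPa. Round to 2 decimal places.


G = 4487 / (2*(1+0.39))
= 4487 / 2.78
= 1614.03 MPa

1614.03


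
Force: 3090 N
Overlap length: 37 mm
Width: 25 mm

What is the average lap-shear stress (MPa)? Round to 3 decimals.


Average shear stress = F / (overlap * width)
= 3090 / (37 * 25)
= 3.341 MPa

3.341


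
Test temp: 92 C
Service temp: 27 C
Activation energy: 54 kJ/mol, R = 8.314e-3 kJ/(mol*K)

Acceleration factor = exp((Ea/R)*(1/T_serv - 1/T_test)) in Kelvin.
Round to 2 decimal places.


AF = exp((54/0.008314)*(1/300.15 - 1/365.15))
= 47.09

47.09


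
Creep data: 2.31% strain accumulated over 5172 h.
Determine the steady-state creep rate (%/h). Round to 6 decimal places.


Rate = 2.31 / 5172 = 0.000447 %/h

0.000447


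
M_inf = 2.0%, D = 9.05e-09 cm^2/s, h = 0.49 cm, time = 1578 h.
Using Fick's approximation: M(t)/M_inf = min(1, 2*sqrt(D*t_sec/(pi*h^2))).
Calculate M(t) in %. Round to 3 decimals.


t = 5680800 s
ratio = min(1, 2*sqrt(9.05e-09*5680800/(pi*0.2401)))
= 0.522141
M(t) = 2.0 * 0.522141 = 1.044%

1.044


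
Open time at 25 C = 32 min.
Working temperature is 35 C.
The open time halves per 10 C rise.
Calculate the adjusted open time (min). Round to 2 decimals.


factor = 2^((35 - 25) / 10) = 2.0000
ot = 32 / 2.0000 = 16.00 min

16.00


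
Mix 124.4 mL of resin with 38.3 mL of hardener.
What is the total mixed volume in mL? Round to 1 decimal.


Total = 124.4 + 38.3 = 162.7 mL

162.7


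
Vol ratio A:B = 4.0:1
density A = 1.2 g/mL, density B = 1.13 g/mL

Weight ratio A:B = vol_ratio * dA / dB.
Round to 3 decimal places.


Weight ratio = 4.0 * 1.2 / 1.13
= 4.248

4.248


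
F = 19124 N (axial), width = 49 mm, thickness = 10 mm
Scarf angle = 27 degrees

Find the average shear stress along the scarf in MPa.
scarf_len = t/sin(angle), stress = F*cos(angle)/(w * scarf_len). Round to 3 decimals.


scarf_len = 10/sin(27 deg) = 22.0269
cos(27 deg) = 0.891007
stress = 19124*0.891007/(49*22.0269) = 15.787 MPa

15.787


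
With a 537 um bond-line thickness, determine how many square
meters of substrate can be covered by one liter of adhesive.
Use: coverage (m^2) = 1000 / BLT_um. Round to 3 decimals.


Coverage = 1000 / 537 = 1.862 m^2

1.862


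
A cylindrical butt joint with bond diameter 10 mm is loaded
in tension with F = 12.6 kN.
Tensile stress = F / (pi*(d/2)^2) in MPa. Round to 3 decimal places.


Area = pi * (10/2)^2 = 78.5398 mm^2
Stress = 12.6*1000 / 78.5398
= 160.428 MPa

160.428


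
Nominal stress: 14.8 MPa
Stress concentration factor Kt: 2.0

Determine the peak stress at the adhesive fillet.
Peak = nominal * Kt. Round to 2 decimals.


Peak stress = 14.8 * 2.0
= 29.60 MPa

29.60


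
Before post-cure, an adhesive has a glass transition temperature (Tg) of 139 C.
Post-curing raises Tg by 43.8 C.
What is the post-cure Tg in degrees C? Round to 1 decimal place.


Tg_post = Tg_base + delta_Tg
= 139 + 43.8
= 182.8 C

182.8


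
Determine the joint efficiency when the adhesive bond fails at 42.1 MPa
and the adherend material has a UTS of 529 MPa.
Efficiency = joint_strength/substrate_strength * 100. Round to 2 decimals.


Joint efficiency = 42.1 / 529 * 100
= 7.96%

7.96


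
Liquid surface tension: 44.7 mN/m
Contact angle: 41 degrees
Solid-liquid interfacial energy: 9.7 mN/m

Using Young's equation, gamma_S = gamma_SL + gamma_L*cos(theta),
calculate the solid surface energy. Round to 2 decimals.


gamma_S = 9.7 + 44.7 * cos(41)
= 43.44 mN/m

43.44


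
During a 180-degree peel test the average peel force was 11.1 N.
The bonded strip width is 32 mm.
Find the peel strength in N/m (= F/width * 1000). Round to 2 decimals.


Peel strength = F/width * 1000
= 11.1 / 32 * 1000
= 346.88 N/m

346.88


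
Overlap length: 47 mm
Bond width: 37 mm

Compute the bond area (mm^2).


Bond area = 47 * 37 = 1739 mm^2

1739


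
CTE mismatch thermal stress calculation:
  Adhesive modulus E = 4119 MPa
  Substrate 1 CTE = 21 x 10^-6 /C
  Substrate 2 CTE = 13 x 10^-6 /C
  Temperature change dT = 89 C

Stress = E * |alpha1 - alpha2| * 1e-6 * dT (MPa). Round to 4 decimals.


delta_alpha = |21 - 13| = 8 x 10^-6/C
Stress = 4119 * 8e-6 * 89
= 2.9327 MPa

2.9327


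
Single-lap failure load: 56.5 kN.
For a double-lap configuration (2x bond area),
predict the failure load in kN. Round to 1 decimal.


Failure load = 56.5 * 2 = 113.0 kN

113.0


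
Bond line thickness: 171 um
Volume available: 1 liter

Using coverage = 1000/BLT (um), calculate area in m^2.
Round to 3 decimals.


1 L = 1e6 mm^3, thickness = 171 um = 0.171 mm
Area = 1e6 / 0.171 mm^2 = (1e6 / 0.171) / 1e6 m^2 = 1000 / 171 m^2
= 5.848 m^2

5.848


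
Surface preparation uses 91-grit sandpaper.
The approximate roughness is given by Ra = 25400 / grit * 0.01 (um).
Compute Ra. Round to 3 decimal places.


Ra = 25400 / 91 * 0.01
= 254 / 91
= 2.791 um

2.791


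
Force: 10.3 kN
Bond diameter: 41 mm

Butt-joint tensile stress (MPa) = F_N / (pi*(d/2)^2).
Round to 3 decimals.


F_N = 10.3 * 1000 = 10300.0 N
A = pi*(20.5)^2 = 1320.2543 mm^2
stress = 10300.0 / 1320.2543 = 7.802 MPa

7.802


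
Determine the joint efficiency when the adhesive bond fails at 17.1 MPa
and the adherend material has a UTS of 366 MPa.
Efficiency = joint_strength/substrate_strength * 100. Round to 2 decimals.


Joint efficiency = 17.1 / 366 * 100
= 4.67%

4.67


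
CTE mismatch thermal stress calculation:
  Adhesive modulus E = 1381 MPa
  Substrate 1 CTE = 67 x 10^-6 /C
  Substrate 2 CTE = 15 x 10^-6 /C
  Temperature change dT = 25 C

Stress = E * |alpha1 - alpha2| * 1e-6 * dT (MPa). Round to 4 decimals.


delta_alpha = |67 - 15| = 52 x 10^-6/C
Stress = 1381 * 52e-6 * 25
= 1.7953 MPa

1.7953


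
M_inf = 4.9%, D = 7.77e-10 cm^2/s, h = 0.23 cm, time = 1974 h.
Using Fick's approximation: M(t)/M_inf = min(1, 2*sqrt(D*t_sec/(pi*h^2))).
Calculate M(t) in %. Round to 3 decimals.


t = 7106400 s
ratio = min(1, 2*sqrt(7.77e-10*7106400/(pi*0.0529)))
= 0.364555
M(t) = 4.9 * 0.364555 = 1.786%

1.786


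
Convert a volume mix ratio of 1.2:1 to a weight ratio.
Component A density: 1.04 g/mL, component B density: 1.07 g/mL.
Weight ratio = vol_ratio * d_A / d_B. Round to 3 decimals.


= 1.2 * 1.04 / 1.07 = 1.166

1.166


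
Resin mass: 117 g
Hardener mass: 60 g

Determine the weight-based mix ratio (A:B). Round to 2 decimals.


Ratio = 117 / 60 = 1.95

1.95


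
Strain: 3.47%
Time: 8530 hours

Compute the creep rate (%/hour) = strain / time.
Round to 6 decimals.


Creep rate = 3.47 / 8530
= 0.000407 %/h

0.000407


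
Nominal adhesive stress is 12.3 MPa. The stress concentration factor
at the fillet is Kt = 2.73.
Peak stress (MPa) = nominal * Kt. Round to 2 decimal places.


Peak = 12.3 * 2.73 = 33.58 MPa

33.58


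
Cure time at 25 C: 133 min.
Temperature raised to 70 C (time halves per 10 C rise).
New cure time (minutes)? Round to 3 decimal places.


Acceleration factor = 2^(45/10) = 22.6274
New time = 133 / 22.6274 = 5.878 min

5.878


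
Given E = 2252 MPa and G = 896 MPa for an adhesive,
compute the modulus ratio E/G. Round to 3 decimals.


E/G ratio = 2252 / 896 = 2.513

2.513


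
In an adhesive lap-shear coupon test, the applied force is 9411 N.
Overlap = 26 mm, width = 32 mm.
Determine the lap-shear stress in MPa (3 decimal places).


stress = F / (overlap * width)
= 9411 / (26 * 32)
= 11.311 MPa

11.311


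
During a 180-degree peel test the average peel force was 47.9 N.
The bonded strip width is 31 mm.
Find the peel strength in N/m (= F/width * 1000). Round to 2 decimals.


Peel strength = F/width * 1000
= 47.9 / 31 * 1000
= 1545.16 N/m

1545.16


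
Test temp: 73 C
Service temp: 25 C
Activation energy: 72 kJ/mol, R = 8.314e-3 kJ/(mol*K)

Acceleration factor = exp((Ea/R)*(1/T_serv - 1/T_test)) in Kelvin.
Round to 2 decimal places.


AF = exp((72/0.008314)*(1/298.15 - 1/346.15))
= 56.14

56.14


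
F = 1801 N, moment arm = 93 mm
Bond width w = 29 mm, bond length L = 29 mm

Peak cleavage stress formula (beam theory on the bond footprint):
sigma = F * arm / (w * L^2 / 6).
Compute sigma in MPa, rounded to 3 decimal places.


sigma = (1801 * 93) / (29 * 841 / 6)
= 167493 * 6 / 24389
= 1004958 / 24389
= 41.205 MPa

41.205


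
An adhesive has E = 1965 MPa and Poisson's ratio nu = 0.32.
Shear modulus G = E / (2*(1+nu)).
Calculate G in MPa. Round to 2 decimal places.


G = 1965 / (2*(1+0.32))
= 1965 / 2.64
= 744.32 MPa

744.32


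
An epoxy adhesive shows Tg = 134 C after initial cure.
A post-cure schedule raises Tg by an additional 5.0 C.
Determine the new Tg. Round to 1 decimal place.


New Tg = 134 + 5.0
= 139.0 C

139.0


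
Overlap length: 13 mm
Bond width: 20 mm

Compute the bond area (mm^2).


Bond area = 13 * 20 = 260 mm^2

260


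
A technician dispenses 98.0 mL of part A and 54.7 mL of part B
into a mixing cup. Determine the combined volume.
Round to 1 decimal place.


Combined volume = 98.0 + 54.7
= 152.7 mL

152.7


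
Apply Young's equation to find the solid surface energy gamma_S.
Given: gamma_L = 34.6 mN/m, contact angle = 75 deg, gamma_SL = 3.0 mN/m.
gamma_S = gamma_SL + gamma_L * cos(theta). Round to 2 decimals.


theta_rad = 75 * pi/180 = 1.308997
gamma_S = 3.0 + 34.6 * cos(1.308997)
= 11.96 mN/m

11.96


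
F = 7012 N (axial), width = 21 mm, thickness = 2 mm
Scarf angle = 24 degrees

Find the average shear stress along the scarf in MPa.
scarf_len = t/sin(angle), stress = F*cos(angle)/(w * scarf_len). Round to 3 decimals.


scarf_len = 2/sin(24 deg) = 4.9172
cos(24 deg) = 0.913545
stress = 7012*0.913545/(21*4.9172) = 62.035 MPa

62.035


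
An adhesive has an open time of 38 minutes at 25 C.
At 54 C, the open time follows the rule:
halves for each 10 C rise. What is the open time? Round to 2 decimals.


Factor = 2^((54-25)/10) = 7.4643
Open time = 38 / 7.4643 = 5.09 min

5.09


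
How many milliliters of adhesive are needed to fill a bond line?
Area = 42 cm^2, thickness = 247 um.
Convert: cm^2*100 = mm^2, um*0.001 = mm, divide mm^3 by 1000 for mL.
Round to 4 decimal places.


= (42 * 100) * (247 * 0.001) / 1000
= 1.0374 mL

1.0374


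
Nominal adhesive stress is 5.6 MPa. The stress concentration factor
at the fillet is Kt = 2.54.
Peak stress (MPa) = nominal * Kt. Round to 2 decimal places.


Peak = 5.6 * 2.54 = 14.22 MPa

14.22


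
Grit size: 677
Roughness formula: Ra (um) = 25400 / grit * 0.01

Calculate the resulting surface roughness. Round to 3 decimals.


Ra = 25400 / 677 * 0.01
= 0.375 um

0.375


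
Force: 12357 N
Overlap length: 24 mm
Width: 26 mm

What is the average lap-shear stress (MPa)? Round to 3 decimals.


Average shear stress = F / (overlap * width)
= 12357 / (24 * 26)
= 19.803 MPa

19.803


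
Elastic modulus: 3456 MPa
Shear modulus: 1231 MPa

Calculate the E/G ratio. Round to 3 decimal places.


E / G = 3456 / 1231 = 2.807

2.807


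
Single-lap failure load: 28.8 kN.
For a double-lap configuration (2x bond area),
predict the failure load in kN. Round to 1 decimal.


Failure load = 28.8 * 2 = 57.6 kN

57.6


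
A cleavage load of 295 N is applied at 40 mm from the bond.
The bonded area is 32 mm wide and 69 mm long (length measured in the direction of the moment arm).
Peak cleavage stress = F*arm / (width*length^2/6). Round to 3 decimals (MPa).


Moment = 295 * 40 = 11800 N*mm
Section modulus = 32 * 4761 / 6 = 152352 / 6 mm^3
Stress = 11800 / (152352 / 6) = 70800 / 152352
= 0.465 MPa

0.465


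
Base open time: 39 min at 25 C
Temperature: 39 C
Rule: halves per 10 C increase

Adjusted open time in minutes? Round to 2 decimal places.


Acceleration = 2^((39-25)/10) = 2.6390
Open time = 39 / 2.6390 = 14.78 min

14.78


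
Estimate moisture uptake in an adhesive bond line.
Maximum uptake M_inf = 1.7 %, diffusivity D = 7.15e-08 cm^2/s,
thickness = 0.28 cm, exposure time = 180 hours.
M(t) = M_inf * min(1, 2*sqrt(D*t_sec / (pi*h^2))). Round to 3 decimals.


Convert time: 180 h = 648000 s
ratio = min(1, 2*sqrt(7.15e-08*648000/(pi*0.28^2)))
= 0.867436
M(t) = 1.7 * 0.867436 = 1.475%

1.475


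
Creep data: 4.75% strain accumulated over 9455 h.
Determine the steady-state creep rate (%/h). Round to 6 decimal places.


Rate = 4.75 / 9455 = 0.000502 %/h

0.000502


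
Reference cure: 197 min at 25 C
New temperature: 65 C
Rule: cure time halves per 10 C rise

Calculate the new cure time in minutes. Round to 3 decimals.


factor = 2^((65-25)/10) = 16.0000
t_new = 197 / 16.0000 = 12.313 min

12.313


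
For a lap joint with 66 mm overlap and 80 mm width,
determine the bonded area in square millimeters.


Area = 66 * 80 = 5280 mm^2

5280


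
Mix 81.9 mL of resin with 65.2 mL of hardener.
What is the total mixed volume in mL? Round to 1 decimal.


Total = 81.9 + 65.2 = 147.1 mL

147.1


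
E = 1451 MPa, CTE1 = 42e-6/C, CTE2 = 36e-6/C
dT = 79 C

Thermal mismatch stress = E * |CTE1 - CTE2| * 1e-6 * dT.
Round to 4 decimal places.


= 1451 * 6e-6 * 79
= 0.6878 MPa

0.6878


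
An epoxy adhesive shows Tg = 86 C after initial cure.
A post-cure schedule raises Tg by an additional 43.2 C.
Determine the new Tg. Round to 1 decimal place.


New Tg = 86 + 43.2
= 129.2 C

129.2


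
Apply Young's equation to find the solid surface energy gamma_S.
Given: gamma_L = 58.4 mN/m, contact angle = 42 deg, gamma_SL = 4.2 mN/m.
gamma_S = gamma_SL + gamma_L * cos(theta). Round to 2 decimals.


theta_rad = 42 * pi/180 = 0.733038
gamma_S = 4.2 + 58.4 * cos(0.733038)
= 47.60 mN/m

47.60


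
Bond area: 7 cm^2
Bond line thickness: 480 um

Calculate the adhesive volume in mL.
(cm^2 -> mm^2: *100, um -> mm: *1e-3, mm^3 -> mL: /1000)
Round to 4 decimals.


V = 7*100 * 480*1e-3 / 1000
= 0.3360 mL

0.3360


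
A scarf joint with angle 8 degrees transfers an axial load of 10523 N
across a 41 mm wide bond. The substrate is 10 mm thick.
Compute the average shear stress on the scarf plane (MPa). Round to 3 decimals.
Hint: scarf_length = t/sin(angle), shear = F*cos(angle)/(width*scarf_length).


scarf_length = 10 / sin(8 deg) = 71.8530 mm
cos(8 deg) = 0.990268
shear stress = 10523 * 0.990268 / (41 * 71.8530)
= 3.537 MPa

3.537


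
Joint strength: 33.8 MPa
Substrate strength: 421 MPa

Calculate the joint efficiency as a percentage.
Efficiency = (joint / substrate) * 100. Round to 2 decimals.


Efficiency = (33.8 / 421) * 100 = 8.03%

8.03


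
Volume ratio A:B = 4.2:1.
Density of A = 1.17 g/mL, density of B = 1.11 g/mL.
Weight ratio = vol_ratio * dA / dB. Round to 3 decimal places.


Wt ratio = 4.2 * 1.17 / 1.11
= 4.427

4.427


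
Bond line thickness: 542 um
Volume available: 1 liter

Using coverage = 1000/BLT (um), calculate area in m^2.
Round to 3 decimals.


1 L = 1e6 mm^3, thickness = 542 um = 0.542 mm
Area = 1e6 / 0.542 mm^2 = (1e6 / 0.542) / 1e6 m^2 = 1000 / 542 m^2
= 1.845 m^2

1.845


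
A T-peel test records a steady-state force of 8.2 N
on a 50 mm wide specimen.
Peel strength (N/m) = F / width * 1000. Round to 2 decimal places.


Peel strength = 8.2 / 50 * 1000
= 164.00 N/m

164.00


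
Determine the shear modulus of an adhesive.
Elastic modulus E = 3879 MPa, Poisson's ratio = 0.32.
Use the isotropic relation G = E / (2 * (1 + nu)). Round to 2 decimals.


G = 3879 / (2*(1+0.32)) = 3879 / 2.64
= 1469.32 MPa

1469.32


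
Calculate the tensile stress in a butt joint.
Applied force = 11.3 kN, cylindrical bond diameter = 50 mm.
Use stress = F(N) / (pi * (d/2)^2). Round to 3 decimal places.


A = pi * 25.0^2 = 1963.4954 mm^2
sigma = 11300.0 / 1963.4954 = 5.755 MPa

5.755


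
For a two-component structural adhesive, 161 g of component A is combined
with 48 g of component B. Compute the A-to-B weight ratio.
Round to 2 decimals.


Weight ratio A:B = 161 / 48
= 3.35

3.35


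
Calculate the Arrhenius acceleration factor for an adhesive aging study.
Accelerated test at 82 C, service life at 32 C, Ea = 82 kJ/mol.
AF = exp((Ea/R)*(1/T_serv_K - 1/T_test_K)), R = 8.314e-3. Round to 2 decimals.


T_test = 355.15 K, T_serv = 305.15 K
Ea/R = 82 / 0.008314 = 9862.88
AF = exp(9862.88 * (1/305.15 - 1/355.15))
= 94.67

94.67


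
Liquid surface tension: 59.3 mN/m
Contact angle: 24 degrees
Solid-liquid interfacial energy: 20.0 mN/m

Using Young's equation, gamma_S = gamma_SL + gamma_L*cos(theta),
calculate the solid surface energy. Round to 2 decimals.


gamma_S = 20.0 + 59.3 * cos(24)
= 74.17 mN/m

74.17


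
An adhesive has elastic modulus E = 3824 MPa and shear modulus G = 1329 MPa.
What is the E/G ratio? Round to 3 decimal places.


E/G = 3824 / 1329 = 2.877

2.877


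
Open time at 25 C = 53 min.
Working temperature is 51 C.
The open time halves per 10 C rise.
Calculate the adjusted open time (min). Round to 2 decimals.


factor = 2^((51 - 25) / 10) = 6.0629
ot = 53 / 6.0629 = 8.74 min

8.74


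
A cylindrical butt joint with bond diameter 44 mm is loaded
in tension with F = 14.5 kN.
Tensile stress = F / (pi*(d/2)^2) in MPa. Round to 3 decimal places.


Area = pi * (44/2)^2 = 1520.5308 mm^2
Stress = 14.5*1000 / 1520.5308
= 9.536 MPa

9.536


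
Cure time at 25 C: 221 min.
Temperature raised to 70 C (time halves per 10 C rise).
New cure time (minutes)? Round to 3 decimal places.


Acceleration factor = 2^(45/10) = 22.6274
New time = 221 / 22.6274 = 9.767 min

9.767


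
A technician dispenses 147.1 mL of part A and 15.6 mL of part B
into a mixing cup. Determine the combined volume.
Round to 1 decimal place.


Combined volume = 147.1 + 15.6
= 162.7 mL

162.7


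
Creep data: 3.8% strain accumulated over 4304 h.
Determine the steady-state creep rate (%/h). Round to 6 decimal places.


Rate = 3.8 / 4304 = 0.000883 %/h

0.000883


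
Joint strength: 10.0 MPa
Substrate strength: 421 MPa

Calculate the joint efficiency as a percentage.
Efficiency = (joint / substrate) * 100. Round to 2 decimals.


Efficiency = (10.0 / 421) * 100 = 2.38%

2.38


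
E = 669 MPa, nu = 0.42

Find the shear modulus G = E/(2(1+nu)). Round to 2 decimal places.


G = 669 / (2 * 1.42)
= 235.56 MPa

235.56


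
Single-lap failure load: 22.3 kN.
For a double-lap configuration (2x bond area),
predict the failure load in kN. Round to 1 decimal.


Failure load = 22.3 * 2 = 44.6 kN

44.6


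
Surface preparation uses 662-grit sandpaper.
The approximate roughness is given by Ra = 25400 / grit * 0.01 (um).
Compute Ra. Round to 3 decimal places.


Ra = 25400 / 662 * 0.01
= 254 / 662
= 0.384 um

0.384


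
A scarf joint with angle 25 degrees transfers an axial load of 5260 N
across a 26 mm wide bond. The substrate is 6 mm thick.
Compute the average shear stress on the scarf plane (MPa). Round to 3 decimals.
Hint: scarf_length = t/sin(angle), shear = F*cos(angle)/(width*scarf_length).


scarf_length = 6 / sin(25 deg) = 14.1972 mm
cos(25 deg) = 0.906308
shear stress = 5260 * 0.906308 / (26 * 14.1972)
= 12.915 MPa

12.915


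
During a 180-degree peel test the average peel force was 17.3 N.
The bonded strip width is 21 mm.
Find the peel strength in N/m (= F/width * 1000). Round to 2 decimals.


Peel strength = F/width * 1000
= 17.3 / 21 * 1000
= 823.81 N/m

823.81


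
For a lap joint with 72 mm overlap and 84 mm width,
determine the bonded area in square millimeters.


Area = 72 * 84 = 6048 mm^2

6048


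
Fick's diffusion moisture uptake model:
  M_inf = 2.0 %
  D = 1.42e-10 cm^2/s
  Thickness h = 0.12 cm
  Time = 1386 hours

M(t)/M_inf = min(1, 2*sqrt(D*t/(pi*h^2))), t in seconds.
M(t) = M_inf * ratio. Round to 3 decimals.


t_sec = 1386 * 3600 = 4989600
ratio = 2*sqrt(1.42e-10*4989600/(pi*0.12^2))
= min(1, 0.250294)
= 0.250294
M(t) = 2.0 * 0.250294 = 0.501 %

0.501


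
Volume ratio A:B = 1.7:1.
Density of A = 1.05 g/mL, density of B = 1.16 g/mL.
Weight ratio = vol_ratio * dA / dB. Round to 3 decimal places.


Wt ratio = 1.7 * 1.05 / 1.16
= 1.539

1.539


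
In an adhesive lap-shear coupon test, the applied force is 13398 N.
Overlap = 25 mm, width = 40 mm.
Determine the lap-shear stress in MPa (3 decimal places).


stress = F / (overlap * width)
= 13398 / (25 * 40)
= 13.398 MPa

13.398


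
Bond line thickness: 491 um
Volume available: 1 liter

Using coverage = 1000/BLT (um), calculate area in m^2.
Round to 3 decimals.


1 L = 1e6 mm^3, thickness = 491 um = 0.491 mm
Area = 1e6 / 0.491 mm^2 = (1e6 / 0.491) / 1e6 m^2 = 1000 / 491 m^2
= 2.037 m^2

2.037


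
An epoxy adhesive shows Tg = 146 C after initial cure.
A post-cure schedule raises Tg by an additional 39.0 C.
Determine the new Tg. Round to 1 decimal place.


New Tg = 146 + 39.0
= 185.0 C

185.0


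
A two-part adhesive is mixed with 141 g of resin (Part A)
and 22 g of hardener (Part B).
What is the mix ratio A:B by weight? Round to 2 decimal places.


Mix ratio = mass_A / mass_B
= 141 / 22
= 6.41

6.41


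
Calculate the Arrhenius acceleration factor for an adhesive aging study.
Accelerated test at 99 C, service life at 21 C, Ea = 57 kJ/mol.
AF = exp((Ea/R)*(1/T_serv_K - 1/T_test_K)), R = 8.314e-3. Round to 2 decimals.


T_test = 372.15 K, T_serv = 294.15 K
Ea/R = 57 / 0.008314 = 6855.91
AF = exp(6855.91 * (1/294.15 - 1/372.15))
= 132.30

132.30


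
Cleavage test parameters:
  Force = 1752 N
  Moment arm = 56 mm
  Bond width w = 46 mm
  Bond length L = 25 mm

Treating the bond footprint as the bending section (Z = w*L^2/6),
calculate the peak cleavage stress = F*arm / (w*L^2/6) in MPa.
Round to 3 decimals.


M = 1752 * 56 = 98112 N*mm
Z = 46 * 25^2 / 6 = 28750 / 6 mm^3
sigma = M / Z = 6 * 98112 / 28750 = 588672 / 28750
= 20.476 MPa

20.476


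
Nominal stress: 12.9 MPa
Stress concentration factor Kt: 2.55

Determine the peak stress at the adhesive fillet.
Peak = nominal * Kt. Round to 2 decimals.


Peak stress = 12.9 * 2.55
= 32.90 MPa

32.90


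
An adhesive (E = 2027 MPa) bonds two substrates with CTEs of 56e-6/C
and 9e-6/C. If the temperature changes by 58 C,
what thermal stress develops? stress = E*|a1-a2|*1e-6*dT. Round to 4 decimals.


Stress = 2027 * |56 - 9| * 1e-6 * 58
= 5.5256 MPa

5.5256


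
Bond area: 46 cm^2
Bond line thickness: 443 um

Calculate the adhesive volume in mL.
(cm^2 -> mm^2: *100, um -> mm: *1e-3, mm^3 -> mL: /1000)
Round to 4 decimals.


V = 46*100 * 443*1e-3 / 1000
= 2.0378 mL

2.0378


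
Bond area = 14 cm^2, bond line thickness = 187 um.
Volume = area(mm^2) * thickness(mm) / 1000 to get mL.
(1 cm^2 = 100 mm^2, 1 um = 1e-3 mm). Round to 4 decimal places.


area_mm2 = 14 * 100 = 1400
blt_mm = 187 * 1e-3 = 0.187
vol_mm3 = 1400 * 0.187 = 261.8
vol_mL = 261.8 / 1000 = 0.2618 mL

0.2618


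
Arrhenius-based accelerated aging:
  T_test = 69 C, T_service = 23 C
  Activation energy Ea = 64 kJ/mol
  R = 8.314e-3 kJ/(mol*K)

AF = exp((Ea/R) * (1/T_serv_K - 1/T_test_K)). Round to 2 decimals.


T_test_K = 342.15, T_serv_K = 296.15
AF = exp((64/8.314e-3) * (1/296.15 - 1/342.15))
= 32.94

32.94


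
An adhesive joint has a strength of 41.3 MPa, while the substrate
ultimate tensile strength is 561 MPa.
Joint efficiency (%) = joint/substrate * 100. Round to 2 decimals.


Efficiency = 41.3 / 561 * 100
= 7.36%

7.36


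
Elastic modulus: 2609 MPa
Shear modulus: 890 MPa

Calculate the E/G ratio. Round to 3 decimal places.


E / G = 2609 / 890 = 2.931

2.931


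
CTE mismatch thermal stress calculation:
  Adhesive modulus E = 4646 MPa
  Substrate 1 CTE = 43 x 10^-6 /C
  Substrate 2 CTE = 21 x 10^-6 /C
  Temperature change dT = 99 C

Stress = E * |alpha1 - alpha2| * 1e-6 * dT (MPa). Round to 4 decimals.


delta_alpha = |43 - 21| = 22 x 10^-6/C
Stress = 4646 * 22e-6 * 99
= 10.1190 MPa

10.1190


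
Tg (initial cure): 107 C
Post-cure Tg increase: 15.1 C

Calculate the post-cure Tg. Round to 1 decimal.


Post-cure Tg = 107 + 15.1 = 122.1 C

122.1


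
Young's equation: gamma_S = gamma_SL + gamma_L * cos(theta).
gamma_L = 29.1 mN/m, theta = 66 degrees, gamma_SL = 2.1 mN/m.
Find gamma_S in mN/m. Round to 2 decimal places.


cos(66 deg) = 0.406737
gamma_S = 2.1 + 29.1 * 0.406737
= 13.94 mN/m

13.94


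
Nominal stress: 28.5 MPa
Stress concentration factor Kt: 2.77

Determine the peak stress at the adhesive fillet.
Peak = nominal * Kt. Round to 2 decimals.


Peak stress = 28.5 * 2.77
= 78.95 MPa

78.95


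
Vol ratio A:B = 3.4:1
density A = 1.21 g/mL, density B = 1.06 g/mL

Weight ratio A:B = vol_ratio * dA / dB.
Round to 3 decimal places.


Weight ratio = 3.4 * 1.21 / 1.06
= 3.881

3.881


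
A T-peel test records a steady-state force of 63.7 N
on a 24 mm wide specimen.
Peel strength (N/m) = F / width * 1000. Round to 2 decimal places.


Peel strength = 63.7 / 24 * 1000
= 2654.17 N/m

2654.17


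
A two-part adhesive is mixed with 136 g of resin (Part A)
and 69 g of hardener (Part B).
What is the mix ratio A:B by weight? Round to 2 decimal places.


Mix ratio = mass_A / mass_B
= 136 / 69
= 1.97

1.97


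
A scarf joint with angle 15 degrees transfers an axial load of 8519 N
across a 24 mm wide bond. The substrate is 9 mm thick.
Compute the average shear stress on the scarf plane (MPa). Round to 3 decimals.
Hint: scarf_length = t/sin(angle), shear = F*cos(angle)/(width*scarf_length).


scarf_length = 9 / sin(15 deg) = 34.7733 mm
cos(15 deg) = 0.965926
shear stress = 8519 * 0.965926 / (24 * 34.7733)
= 9.860 MPa

9.860


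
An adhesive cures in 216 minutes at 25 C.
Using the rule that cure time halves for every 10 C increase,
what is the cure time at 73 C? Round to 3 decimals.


Factor = 2^((73 - 25) / 10) = 27.8576
Cure time = 216 / 27.8576
= 7.754 minutes

7.754


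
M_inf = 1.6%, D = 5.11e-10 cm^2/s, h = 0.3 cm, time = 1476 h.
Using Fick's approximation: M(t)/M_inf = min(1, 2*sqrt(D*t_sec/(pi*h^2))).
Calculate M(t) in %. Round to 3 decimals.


t = 5313600 s
ratio = min(1, 2*sqrt(5.11e-10*5313600/(pi*0.0900)))
= 0.195992
M(t) = 1.6 * 0.195992 = 0.314%

0.314


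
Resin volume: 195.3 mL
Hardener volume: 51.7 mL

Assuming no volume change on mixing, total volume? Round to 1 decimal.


V_total = 195.3 + 51.7 = 247.0 mL

247.0


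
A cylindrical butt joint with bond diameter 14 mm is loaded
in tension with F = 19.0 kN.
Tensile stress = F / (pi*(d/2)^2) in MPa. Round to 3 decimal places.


Area = pi * (14/2)^2 = 153.9380 mm^2
Stress = 19.0*1000 / 153.9380
= 123.426 MPa

123.426


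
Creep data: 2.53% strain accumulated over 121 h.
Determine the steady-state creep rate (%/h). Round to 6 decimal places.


Rate = 2.53 / 121 = 0.020909 %/h

0.020909


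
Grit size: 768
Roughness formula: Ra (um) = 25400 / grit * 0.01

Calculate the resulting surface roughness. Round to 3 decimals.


Ra = 25400 / 768 * 0.01
= 0.331 um

0.331


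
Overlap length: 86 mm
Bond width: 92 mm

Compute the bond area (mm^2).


Bond area = 86 * 92 = 7912 mm^2

7912


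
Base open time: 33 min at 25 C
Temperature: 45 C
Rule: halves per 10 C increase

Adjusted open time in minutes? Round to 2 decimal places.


Acceleration = 2^((45-25)/10) = 4.0000
Open time = 33 / 4.0000 = 8.25 min

8.25


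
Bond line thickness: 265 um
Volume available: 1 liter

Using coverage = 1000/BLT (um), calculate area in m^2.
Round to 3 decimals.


1 L = 1e6 mm^3, thickness = 265 um = 0.265 mm
Area = 1e6 / 0.265 mm^2 = (1e6 / 0.265) / 1e6 m^2 = 1000 / 265 m^2
= 3.774 m^2

3.774


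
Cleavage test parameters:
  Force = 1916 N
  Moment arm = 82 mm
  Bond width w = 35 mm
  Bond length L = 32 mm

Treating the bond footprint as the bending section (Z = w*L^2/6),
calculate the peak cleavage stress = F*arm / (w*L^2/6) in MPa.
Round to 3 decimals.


M = 1916 * 82 = 157112 N*mm
Z = 35 * 32^2 / 6 = 35840 / 6 mm^3
sigma = M / Z = 6 * 157112 / 35840 = 942672 / 35840
= 26.302 MPa

26.302


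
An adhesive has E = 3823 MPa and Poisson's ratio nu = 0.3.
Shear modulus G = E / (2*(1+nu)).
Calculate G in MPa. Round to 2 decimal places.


G = 3823 / (2*(1+0.3))
= 3823 / 2.60
= 1470.38 MPa

1470.38


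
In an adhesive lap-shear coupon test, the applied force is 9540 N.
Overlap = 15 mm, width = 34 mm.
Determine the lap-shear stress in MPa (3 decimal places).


stress = F / (overlap * width)
= 9540 / (15 * 34)
= 18.706 MPa

18.706


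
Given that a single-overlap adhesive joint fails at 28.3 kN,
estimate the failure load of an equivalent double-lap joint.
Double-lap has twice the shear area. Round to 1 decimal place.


Double-lap factor = 2
Expected load = 28.3 * 2 = 56.6 kN

56.6


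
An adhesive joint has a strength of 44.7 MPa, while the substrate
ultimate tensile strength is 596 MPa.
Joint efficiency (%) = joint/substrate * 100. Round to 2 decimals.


Efficiency = 44.7 / 596 * 100
= 7.50%

7.50


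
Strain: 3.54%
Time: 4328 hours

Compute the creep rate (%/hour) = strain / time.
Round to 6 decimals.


Creep rate = 3.54 / 4328
= 0.000818 %/h

0.000818


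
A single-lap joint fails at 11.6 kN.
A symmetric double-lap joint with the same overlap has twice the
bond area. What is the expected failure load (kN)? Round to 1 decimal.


Double-lap load = 2 * 11.6 = 23.2 kN

23.2


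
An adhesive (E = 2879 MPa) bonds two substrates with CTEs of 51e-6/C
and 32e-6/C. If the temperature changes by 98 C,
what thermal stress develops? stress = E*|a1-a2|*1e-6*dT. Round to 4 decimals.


Stress = 2879 * |51 - 32| * 1e-6 * 98
= 5.3607 MPa

5.3607


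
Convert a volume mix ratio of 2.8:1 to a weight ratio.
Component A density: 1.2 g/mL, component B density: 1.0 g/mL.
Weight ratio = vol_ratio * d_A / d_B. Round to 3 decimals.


= 2.8 * 1.2 / 1.0 = 3.360

3.360


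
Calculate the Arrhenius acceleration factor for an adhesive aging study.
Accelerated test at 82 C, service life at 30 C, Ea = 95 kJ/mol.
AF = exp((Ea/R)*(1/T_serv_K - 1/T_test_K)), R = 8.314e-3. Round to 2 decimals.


T_test = 355.15 K, T_serv = 303.15 K
Ea/R = 95 / 0.008314 = 11426.51
AF = exp(11426.51 * (1/303.15 - 1/355.15))
= 249.34

249.34


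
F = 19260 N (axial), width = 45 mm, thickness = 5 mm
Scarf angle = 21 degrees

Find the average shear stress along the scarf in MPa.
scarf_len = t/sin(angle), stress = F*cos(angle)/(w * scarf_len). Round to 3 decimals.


scarf_len = 5/sin(21 deg) = 13.9521
cos(21 deg) = 0.933580
stress = 19260*0.933580/(45*13.9521) = 28.639 MPa

28.639


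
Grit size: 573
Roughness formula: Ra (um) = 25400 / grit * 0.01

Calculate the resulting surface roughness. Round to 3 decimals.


Ra = 25400 / 573 * 0.01
= 0.443 um

0.443


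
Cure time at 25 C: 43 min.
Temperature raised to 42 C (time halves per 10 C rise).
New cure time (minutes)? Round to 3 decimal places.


Acceleration factor = 2^(17/10) = 3.2490
New time = 43 / 3.2490 = 13.235 min

13.235


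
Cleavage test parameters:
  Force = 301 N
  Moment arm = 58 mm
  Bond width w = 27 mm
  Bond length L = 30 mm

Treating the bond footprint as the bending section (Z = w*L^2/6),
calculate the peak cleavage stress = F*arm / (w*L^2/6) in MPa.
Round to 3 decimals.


M = 301 * 58 = 17458 N*mm
Z = 27 * 30^2 / 6 = 24300 / 6 mm^3
sigma = M / Z = 6 * 17458 / 24300 = 104748 / 24300
= 4.311 MPa

4.311
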